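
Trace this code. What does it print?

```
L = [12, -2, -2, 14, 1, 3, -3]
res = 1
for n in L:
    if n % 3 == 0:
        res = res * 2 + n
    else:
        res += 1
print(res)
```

n=12: %3==0, res = 1*2+12 = 14
n=-2: not %3==0, res = 14+1 = 15
n=-2: not %3==0, res = 15+1 = 16
n=14: not %3==0, res = 16+1 = 17
n=1: not %3==0, res = 17+1 = 18
n=3: %3==0, res = 18*2+3 = 39
n=-3: %3==0, res = 39*2+(-3) = 75

75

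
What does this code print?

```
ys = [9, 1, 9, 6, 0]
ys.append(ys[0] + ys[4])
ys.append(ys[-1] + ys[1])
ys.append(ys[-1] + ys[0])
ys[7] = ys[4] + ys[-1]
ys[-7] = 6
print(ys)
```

append ys[0]+ys[4] = 9+0 = 9 → [9, 1, 9, 6, 0, 9]
append ys[-1]+ys[1] = 9+1 = 10 → [9, 1, 9, 6, 0, 9, 10]
append ys[-1]+ys[0] = 10+9 = 19 → [9, 1, 9, 6, 0, 9, 10, 19]
ys[7] = ys[4]+ys[-1] = 0+19 = 19 → [9, 1, 9, 6, 0, 9, 10, 19]
ys[-7] = 6 → [9, 6, 9, 6, 0, 9, 10, 19]

[9, 6, 9, 6, 0, 9, 10, 19]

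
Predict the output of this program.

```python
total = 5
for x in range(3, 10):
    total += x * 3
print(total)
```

x=3: total = 5+3*3 = 14
x=4: total = 14+4*3 = 26
x=5: total = 26+5*3 = 41
x=6: total = 41+6*3 = 59
x=7: total = 59+7*3 = 80
x=8: total = 80+8*3 = 104
x=9: total = 104+9*3 = 131

131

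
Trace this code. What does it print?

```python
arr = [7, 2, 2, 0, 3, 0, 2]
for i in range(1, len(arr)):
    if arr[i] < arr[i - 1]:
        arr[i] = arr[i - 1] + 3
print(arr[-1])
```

i=1: 2<7, arr[1] = 7+3 = 10 → [7, 10, 2, 0, 3, 0, 2]
i=2: 2<10, arr[2] = 10+3 = 13 → [7, 10, 13, 0, 3, 0, 2]
i=3: 0<13, arr[3] = 13+3 = 16 → [7, 10, 13, 16, 3, 0, 2]
i=4: 3<16, arr[4] = 16+3 = 19 → [7, 10, 13, 16, 19, 0, 2]
i=5: 0<19, arr[5] = 19+3 = 22 → [7, 10, 13, 16, 19, 22, 2]
i=6: 2<22, arr[6] = 22+3 = 25 → [7, 10, 13, 16, 19, 22, 25]

25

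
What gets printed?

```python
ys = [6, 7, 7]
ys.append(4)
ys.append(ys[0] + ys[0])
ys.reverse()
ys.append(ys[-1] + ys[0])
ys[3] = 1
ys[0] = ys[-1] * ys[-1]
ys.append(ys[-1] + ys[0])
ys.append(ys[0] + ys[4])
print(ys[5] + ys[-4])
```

append 4 → [6, 7, 7, 4]
append ys[0]+ys[0] = 6+6 = 12 → [6, 7, 7, 4, 12]
reverse → [12, 4, 7, 7, 6]
append ys[-1]+ys[0] = 6+12 = 18 → [12, 4, 7, 7, 6, 18]
ys[3] = 1 → [12, 4, 7, 1, 6, 18]
ys[0] = ys[-1]*ys[-1] = 18*18 = 324 → [324, 4, 7, 1, 6, 18]
append ys[-1]+ys[0] = 18+324 = 342 → [324, 4, 7, 1, 6, 18, 342]
append ys[0]+ys[4] = 324+6 = 330 → [324, 4, 7, 1, 6, 18, 342, 330]
ys[5]+ys[-4] = 18+6 = 24

24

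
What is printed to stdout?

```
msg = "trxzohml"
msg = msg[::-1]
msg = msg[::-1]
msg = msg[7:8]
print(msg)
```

reverse → 'lmhozxrt'
reverse → 'trxzohml'
slice [7:8] → 'l'

l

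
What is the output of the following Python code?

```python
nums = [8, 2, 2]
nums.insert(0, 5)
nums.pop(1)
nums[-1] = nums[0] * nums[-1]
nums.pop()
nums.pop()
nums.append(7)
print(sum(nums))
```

12

insert 5 at 0 → [5, 8, 2, 2]
pop(1) removes 8 → [5, 2, 2]
nums[-1] = nums[0]*nums[-1] = 5*2 = 10 → [5, 2, 10]
pop() removes 10 → [5, 2]
pop() removes 2 → [5]
append 7 → [5, 7]
sum = 12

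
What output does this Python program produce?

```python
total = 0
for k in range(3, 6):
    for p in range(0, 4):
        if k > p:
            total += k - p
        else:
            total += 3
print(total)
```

k=3,p=0: 3>0, total = 0+3 = 3
k=3,p=1: 3>1, total = 3+2 = 5
k=3,p=2: 3>2, total = 5+1 = 6
k=3,p=3: not 3>3, total = 6+3 = 9
k=4,p=0: 4>0, total = 9+4 = 13
k=4,p=1: 4>1, total = 13+3 = 16
k=4,p=2: 4>2, total = 16+2 = 18
k=4,p=3: 4>3, total = 18+1 = 19
k=5,p=0: 5>0, total = 19+5 = 24
k=5,p=1: 5>1, total = 24+4 = 28
k=5,p=2: 5>2, total = 28+3 = 31
k=5,p=3: 5>3, total = 31+2 = 33

33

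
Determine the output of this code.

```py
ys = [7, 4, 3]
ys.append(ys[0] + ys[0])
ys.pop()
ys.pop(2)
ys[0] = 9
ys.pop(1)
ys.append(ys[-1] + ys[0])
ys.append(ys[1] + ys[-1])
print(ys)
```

append ys[0]+ys[0] = 7+7 = 14 → [7, 4, 3, 14]
pop() removes 14 → [7, 4, 3]
pop(2) removes 3 → [7, 4]
ys[0] = 9 → [9, 4]
pop(1) removes 4 → [9]
append ys[-1]+ys[0] = 9+9 = 18 → [9, 18]
append ys[1]+ys[-1] = 18+18 = 36 → [9, 18, 36]

[9, 18, 36]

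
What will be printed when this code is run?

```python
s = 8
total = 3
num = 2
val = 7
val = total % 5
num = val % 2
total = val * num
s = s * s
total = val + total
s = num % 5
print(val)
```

3

val = 3%5 = 3
num = 3%2 = 1
total = 3*1 = 3
s = 8*8 = 64
total = 3+3 = 6
s = 1%5 = 1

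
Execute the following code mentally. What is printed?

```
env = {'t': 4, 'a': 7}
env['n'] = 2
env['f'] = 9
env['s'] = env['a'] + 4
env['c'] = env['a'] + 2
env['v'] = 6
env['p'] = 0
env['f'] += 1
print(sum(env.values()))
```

env['n'] = 2 → {'t': 4, 'a': 7, 'n': 2}
env['f'] = 9 → {'t': 4, 'a': 7, 'n': 2, 'f': 9}
env['s'] = env['a']+4 = 11 → {'t': 4, 'a': 7, 'n': 2, 'f': 9, 's': 11}
env['c'] = env['a']+2 = 9 → {'t': 4, 'a': 7, 'n': 2, 'f': 9, 's': 11, 'c': 9}
env['v'] = 6 → {'t': 4, 'a': 7, 'n': 2, 'f': 9, 's': 11, 'c': 9, 'v': 6}
env['p'] = 0 → {'t': 4, 'a': 7, 'n': 2, 'f': 9, 's': 11, 'c': 9, 'v': 6, 'p': 0}
env['f'] = 9+1 = 10 → {'t': 4, 'a': 7, 'n': 2, 'f': 10, 's': 11, 'c': 9, 'v': 6, 'p': 0}
sum of values = 49

49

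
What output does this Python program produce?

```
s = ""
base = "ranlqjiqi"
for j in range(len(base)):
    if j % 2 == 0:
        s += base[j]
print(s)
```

rnqii

j=0: add 'r' → 'r'
j=1: skip
j=2: add 'n' → 'rn'
j=3: skip
j=4: add 'q' → 'rnq'
j=5: skip
j=6: add 'i' → 'rnqi'
j=7: skip
j=8: add 'i' → 'rnqii'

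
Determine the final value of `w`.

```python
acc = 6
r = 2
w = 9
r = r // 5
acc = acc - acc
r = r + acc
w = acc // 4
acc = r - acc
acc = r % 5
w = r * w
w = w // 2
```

0

r = 2//5 = 0
acc = 6-6 = 0
r = 0+0 = 0
w = 0//4 = 0
acc = 0-0 = 0
acc = 0%5 = 0
w = 0*0 = 0
w = 0//2 = 0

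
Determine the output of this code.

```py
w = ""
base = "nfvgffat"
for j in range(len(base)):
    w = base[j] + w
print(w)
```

taffgvfn

j=0: prepend 'n' → 'n'
j=1: prepend 'f' → 'fn'
j=2: prepend 'v' → 'vfn'
j=3: prepend 'g' → 'gvfn'
j=4: prepend 'f' → 'fgvfn'
j=5: prepend 'f' → 'ffgvfn'
j=6: prepend 'a' → 'affgvfn'
j=7: prepend 't' → 'taffgvfn'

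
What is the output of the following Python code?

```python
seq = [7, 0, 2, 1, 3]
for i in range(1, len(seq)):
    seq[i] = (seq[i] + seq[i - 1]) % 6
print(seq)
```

[7, 1, 3, 4, 1]

i=1: seq[1] = (0+7)%6 = 1 → [7, 1, 2, 1, 3]
i=2: seq[2] = (2+1)%6 = 3 → [7, 1, 3, 1, 3]
i=3: seq[3] = (1+3)%6 = 4 → [7, 1, 3, 4, 3]
i=4: seq[4] = (3+4)%6 = 1 → [7, 1, 3, 4, 1]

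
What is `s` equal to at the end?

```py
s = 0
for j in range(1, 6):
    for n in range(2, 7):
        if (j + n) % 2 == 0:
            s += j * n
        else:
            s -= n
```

j=1,n=2: odd sum, s = 0-2 = -2
j=1,n=3: even sum, s = (-2)+3 = 1
j=1,n=4: odd sum, s = 1-4 = -3
j=1,n=5: even sum, s = (-3)+5 = 2
j=1,n=6: odd sum, s = 2-6 = -4
j=2,n=2: even sum, s = (-4)+4 = 0
j=2,n=3: odd sum, s = 0-3 = -3
j=2,n=4: even sum, s = (-3)+8 = 5
j=2,n=5: odd sum, s = 5-5 = 0
j=2,n=6: even sum, s = 0+12 = 12
j=3,n=2: odd sum, s = 12-2 = 10
j=3,n=3: even sum, s = 10+9 = 19
j=3,n=4: odd sum, s = 19-4 = 15
j=3,n=5: even sum, s = 15+15 = 30
j=3,n=6: odd sum, s = 30-6 = 24
j=4,n=2: even sum, s = 24+8 = 32
j=4,n=3: odd sum, s = 32-3 = 29
j=4,n=4: even sum, s = 29+16 = 45
j=4,n=5: odd sum, s = 45-5 = 40
j=4,n=6: even sum, s = 40+24 = 64
j=5,n=2: odd sum, s = 64-2 = 62
j=5,n=3: even sum, s = 62+15 = 77
j=5,n=4: odd sum, s = 77-4 = 73
j=5,n=5: even sum, s = 73+25 = 98
j=5,n=6: odd sum, s = 98-6 = 92

92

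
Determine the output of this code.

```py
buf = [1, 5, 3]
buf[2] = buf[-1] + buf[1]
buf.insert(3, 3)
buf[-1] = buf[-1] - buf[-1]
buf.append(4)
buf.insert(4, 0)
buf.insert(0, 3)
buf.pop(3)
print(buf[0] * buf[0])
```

9

buf[2] = buf[-1]+buf[1] = 3+5 = 8 → [1, 5, 8]
insert 3 at 3 → [1, 5, 8, 3]
buf[-1] = buf[-1]-buf[-1] = 3-3 = 0 → [1, 5, 8, 0]
append 4 → [1, 5, 8, 0, 4]
insert 0 at 4 → [1, 5, 8, 0, 0, 4]
insert 3 at 0 → [3, 1, 5, 8, 0, 0, 4]
pop(3) removes 8 → [3, 1, 5, 0, 0, 4]
buf[0]*buf[0] = 3*3 = 9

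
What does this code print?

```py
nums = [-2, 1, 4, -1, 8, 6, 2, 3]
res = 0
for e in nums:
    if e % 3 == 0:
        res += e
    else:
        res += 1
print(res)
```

15

e=-2: not %3==0, res = 0+1 = 1
e=1: not %3==0, res = 1+1 = 2
e=4: not %3==0, res = 2+1 = 3
e=-1: not %3==0, res = 3+1 = 4
e=8: not %3==0, res = 4+1 = 5
e=6: %3==0, res = 5+6 = 11
e=2: not %3==0, res = 11+1 = 12
e=3: %3==0, res = 12+3 = 15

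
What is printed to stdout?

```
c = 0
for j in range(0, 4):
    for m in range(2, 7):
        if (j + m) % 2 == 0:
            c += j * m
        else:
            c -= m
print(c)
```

j=0,m=2: even sum, c = 0+0 = 0
j=0,m=3: odd sum, c = 0-3 = -3
j=0,m=4: even sum, c = (-3)+0 = -3
j=0,m=5: odd sum, c = (-3)-5 = -8
j=0,m=6: even sum, c = (-8)+0 = -8
j=1,m=2: odd sum, c = (-8)-2 = -10
j=1,m=3: even sum, c = (-10)+3 = -7
j=1,m=4: odd sum, c = (-7)-4 = -11
j=1,m=5: even sum, c = (-11)+5 = -6
j=1,m=6: odd sum, c = (-6)-6 = -12
j=2,m=2: even sum, c = (-12)+4 = -8
j=2,m=3: odd sum, c = (-8)-3 = -11
j=2,m=4: even sum, c = (-11)+8 = -3
j=2,m=5: odd sum, c = (-3)-5 = -8
j=2,m=6: even sum, c = (-8)+12 = 4
j=3,m=2: odd sum, c = 4-2 = 2
j=3,m=3: even sum, c = 2+9 = 11
j=3,m=4: odd sum, c = 11-4 = 7
j=3,m=5: even sum, c = 7+15 = 22
j=3,m=6: odd sum, c = 22-6 = 16

16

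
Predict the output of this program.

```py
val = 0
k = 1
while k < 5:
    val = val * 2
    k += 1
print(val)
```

k=1: val = 0*2 = 0
k=2: val = 0*2 = 0
k=3: val = 0*2 = 0
k=4: val = 0*2 = 0

0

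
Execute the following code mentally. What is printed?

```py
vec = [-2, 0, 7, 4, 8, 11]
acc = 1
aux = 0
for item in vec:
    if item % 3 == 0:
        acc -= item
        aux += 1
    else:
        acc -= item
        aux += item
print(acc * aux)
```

-783

item=-2: not %3==0, acc = 1-(-2) = 3; aux=-2
item=0: %3==0, acc = 3-0 = 3; aux=-1
item=7: not %3==0, acc = 3-7 = -4; aux=6
item=4: not %3==0, acc = (-4)-4 = -8; aux=10
item=8: not %3==0, acc = (-8)-8 = -16; aux=18
item=11: not %3==0, acc = (-16)-11 = -27; aux=29
acc*aux = (-27)*29 = -783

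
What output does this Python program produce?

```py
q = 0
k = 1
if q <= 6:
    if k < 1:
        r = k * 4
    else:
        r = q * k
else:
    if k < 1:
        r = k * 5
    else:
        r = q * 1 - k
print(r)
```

q=0, k=1
q <= 6 is True; k < 1 is False
→ r = q * k = 0

0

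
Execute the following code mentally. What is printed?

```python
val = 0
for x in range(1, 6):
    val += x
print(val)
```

x=1: val = 0+1 = 1
x=2: val = 1+2 = 3
x=3: val = 3+3 = 6
x=4: val = 6+4 = 10
x=5: val = 10+5 = 15

15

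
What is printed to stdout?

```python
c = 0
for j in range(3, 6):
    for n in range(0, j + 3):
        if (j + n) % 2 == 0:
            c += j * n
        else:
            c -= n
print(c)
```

j=3,n=0: odd sum, c = 0-0 = 0
j=3,n=1: even sum, c = 0+3 = 3
j=3,n=2: odd sum, c = 3-2 = 1
j=3,n=3: even sum, c = 1+9 = 10
j=3,n=4: odd sum, c = 10-4 = 6
j=3,n=5: even sum, c = 6+15 = 21
j=4,n=0: even sum, c = 21+0 = 21
j=4,n=1: odd sum, c = 21-1 = 20
j=4,n=2: even sum, c = 20+8 = 28
j=4,n=3: odd sum, c = 28-3 = 25
j=4,n=4: even sum, c = 25+16 = 41
j=4,n=5: odd sum, c = 41-5 = 36
j=4,n=6: even sum, c = 36+24 = 60
j=5,n=0: odd sum, c = 60-0 = 60
j=5,n=1: even sum, c = 60+5 = 65
j=5,n=2: odd sum, c = 65-2 = 63
j=5,n=3: even sum, c = 63+15 = 78
j=5,n=4: odd sum, c = 78-4 = 74
j=5,n=5: even sum, c = 74+25 = 99
j=5,n=6: odd sum, c = 99-6 = 93
j=5,n=7: even sum, c = 93+35 = 128

128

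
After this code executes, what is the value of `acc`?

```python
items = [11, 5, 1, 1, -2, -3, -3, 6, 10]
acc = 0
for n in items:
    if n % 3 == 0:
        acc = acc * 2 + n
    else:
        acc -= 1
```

n=11: not %3==0, acc = 0-1 = -1
n=5: not %3==0, acc = (-1)-1 = -2
n=1: not %3==0, acc = (-2)-1 = -3
n=1: not %3==0, acc = (-3)-1 = -4
n=-2: not %3==0, acc = (-4)-1 = -5
n=-3: %3==0, acc = (-5)*2+(-3) = -13
n=-3: %3==0, acc = (-13)*2+(-3) = -29
n=6: %3==0, acc = (-29)*2+6 = -52
n=10: not %3==0, acc = (-52)-1 = -53

-53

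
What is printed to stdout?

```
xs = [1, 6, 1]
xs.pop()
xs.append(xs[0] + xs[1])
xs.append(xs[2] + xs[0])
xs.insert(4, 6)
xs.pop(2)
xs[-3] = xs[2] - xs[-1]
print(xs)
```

[1, 2, 8, 6]

pop() removes 1 → [1, 6]
append xs[0]+xs[1] = 1+6 = 7 → [1, 6, 7]
append xs[2]+xs[0] = 7+1 = 8 → [1, 6, 7, 8]
insert 6 at 4 → [1, 6, 7, 8, 6]
pop(2) removes 7 → [1, 6, 8, 6]
xs[-3] = xs[2]-xs[-1] = 8-6 = 2 → [1, 2, 8, 6]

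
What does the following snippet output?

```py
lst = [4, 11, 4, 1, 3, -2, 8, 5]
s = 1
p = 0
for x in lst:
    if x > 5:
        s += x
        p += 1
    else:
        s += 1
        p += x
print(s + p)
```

x=4: not >5, s = 1+1 = 2; p=4
x=11: >5, s = 2+11 = 13; p=5
x=4: not >5, s = 13+1 = 14; p=9
x=1: not >5, s = 14+1 = 15; p=10
x=3: not >5, s = 15+1 = 16; p=13
x=-2: not >5, s = 16+1 = 17; p=11
x=8: >5, s = 17+8 = 25; p=12
x=5: not >5, s = 25+1 = 26; p=17
s+p = 26+17 = 43

43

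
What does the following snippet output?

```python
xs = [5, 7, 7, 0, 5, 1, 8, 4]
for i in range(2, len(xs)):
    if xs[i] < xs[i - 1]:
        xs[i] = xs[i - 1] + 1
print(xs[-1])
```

i=2: 7>=7, unchanged → [5, 7, 7, 0, 5, 1, 8, 4]
i=3: 0<7, xs[3] = 7+1 = 8 → [5, 7, 7, 8, 5, 1, 8, 4]
i=4: 5<8, xs[4] = 8+1 = 9 → [5, 7, 7, 8, 9, 1, 8, 4]
i=5: 1<9, xs[5] = 9+1 = 10 → [5, 7, 7, 8, 9, 10, 8, 4]
i=6: 8<10, xs[6] = 10+1 = 11 → [5, 7, 7, 8, 9, 10, 11, 4]
i=7: 4<11, xs[7] = 11+1 = 12 → [5, 7, 7, 8, 9, 10, 11, 12]

12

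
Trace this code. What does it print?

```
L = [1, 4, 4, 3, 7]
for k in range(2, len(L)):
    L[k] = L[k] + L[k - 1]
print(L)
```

k=2: L[2] = 4+4 = 8 → [1, 4, 8, 3, 7]
k=3: L[3] = 3+8 = 11 → [1, 4, 8, 11, 7]
k=4: L[4] = 7+11 = 18 → [1, 4, 8, 11, 18]

[1, 4, 8, 11, 18]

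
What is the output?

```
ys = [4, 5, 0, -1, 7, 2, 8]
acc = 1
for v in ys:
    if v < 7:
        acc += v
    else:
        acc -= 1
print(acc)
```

9

v=4: <7, acc = 1+4 = 5
v=5: <7, acc = 5+5 = 10
v=0: <7, acc = 10+0 = 10
v=-1: <7, acc = 10+(-1) = 9
v=7: not <7, acc = 9-1 = 8
v=2: <7, acc = 8+2 = 10
v=8: not <7, acc = 10-1 = 9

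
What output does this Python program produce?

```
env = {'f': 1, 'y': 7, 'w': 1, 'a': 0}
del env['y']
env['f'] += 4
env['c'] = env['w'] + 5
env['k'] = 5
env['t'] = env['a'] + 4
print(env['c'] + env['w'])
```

del 'y' → {'f': 1, 'w': 1, 'a': 0}
env['f'] = 1+4 = 5 → {'f': 5, 'w': 1, 'a': 0}
env['c'] = env['w']+5 = 6 → {'f': 5, 'w': 1, 'a': 0, 'c': 6}
env['k'] = 5 → {'f': 5, 'w': 1, 'a': 0, 'c': 6, 'k': 5}
env['t'] = env['a']+4 = 4 → {'f': 5, 'w': 1, 'a': 0, 'c': 6, 'k': 5, 't': 4}
env['c']+env['w'] = 6+1 = 7

7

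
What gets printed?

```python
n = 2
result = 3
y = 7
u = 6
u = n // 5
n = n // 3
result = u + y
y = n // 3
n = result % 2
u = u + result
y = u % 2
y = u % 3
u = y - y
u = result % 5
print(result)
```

u = 2//5 = 0
n = 2//3 = 0
result = 0+7 = 7
y = 0//3 = 0
n = 7%2 = 1
u = 0+7 = 7
y = 7%2 = 1
y = 7%3 = 1
u = 1-1 = 0
u = 7%5 = 2

7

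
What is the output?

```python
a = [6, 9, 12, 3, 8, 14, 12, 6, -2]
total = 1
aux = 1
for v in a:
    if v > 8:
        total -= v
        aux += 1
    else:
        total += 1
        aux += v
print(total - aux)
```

-67

v=6: not >8, total = 1+1 = 2; aux=7
v=9: >8, total = 2-9 = -7; aux=8
v=12: >8, total = (-7)-12 = -19; aux=9
v=3: not >8, total = (-19)+1 = -18; aux=12
v=8: not >8, total = (-18)+1 = -17; aux=20
v=14: >8, total = (-17)-14 = -31; aux=21
v=12: >8, total = (-31)-12 = -43; aux=22
v=6: not >8, total = (-43)+1 = -42; aux=28
v=-2: not >8, total = (-42)+1 = -41; aux=26
total-aux = (-41)-26 = -67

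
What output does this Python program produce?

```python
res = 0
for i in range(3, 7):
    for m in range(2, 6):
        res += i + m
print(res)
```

128

i=3,m=2: res = 0+5 = 5
i=3,m=3: res = 5+6 = 11
i=3,m=4: res = 11+7 = 18
i=3,m=5: res = 18+8 = 26
i=4,m=2: res = 26+6 = 32
i=4,m=3: res = 32+7 = 39
i=4,m=4: res = 39+8 = 47
i=4,m=5: res = 47+9 = 56
i=5,m=2: res = 56+7 = 63
i=5,m=3: res = 63+8 = 71
i=5,m=4: res = 71+9 = 80
i=5,m=5: res = 80+10 = 90
i=6,m=2: res = 90+8 = 98
i=6,m=3: res = 98+9 = 107
i=6,m=4: res = 107+10 = 117
i=6,m=5: res = 117+11 = 128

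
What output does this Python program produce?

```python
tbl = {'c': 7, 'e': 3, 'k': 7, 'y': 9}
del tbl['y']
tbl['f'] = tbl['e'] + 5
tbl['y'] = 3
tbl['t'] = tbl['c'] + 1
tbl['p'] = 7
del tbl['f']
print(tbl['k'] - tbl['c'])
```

del 'y' → {'c': 7, 'e': 3, 'k': 7}
tbl['f'] = tbl['e']+5 = 8 → {'c': 7, 'e': 3, 'k': 7, 'f': 8}
tbl['y'] = 3 → {'c': 7, 'e': 3, 'k': 7, 'f': 8, 'y': 3}
tbl['t'] = tbl['c']+1 = 8 → {'c': 7, 'e': 3, 'k': 7, 'f': 8, 'y': 3, 't': 8}
tbl['p'] = 7 → {'c': 7, 'e': 3, 'k': 7, 'f': 8, 'y': 3, 't': 8, 'p': 7}
del 'f' → {'c': 7, 'e': 3, 'k': 7, 'y': 3, 't': 8, 'p': 7}
tbl['k']-tbl['c'] = 7-7 = 0

0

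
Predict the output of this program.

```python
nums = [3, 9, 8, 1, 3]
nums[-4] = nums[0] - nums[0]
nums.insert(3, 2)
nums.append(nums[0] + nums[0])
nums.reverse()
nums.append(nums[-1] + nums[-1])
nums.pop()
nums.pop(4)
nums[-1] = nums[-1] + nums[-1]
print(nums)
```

nums[-4] = nums[0]-nums[0] = 3-3 = 0 → [3, 0, 8, 1, 3]
insert 2 at 3 → [3, 0, 8, 2, 1, 3]
append nums[0]+nums[0] = 3+3 = 6 → [3, 0, 8, 2, 1, 3, 6]
reverse → [6, 3, 1, 2, 8, 0, 3]
append nums[-1]+nums[-1] = 3+3 = 6 → [6, 3, 1, 2, 8, 0, 3, 6]
pop() removes 6 → [6, 3, 1, 2, 8, 0, 3]
pop(4) removes 8 → [6, 3, 1, 2, 0, 3]
nums[-1] = nums[-1]+nums[-1] = 3+3 = 6 → [6, 3, 1, 2, 0, 6]

[6, 3, 1, 2, 0, 6]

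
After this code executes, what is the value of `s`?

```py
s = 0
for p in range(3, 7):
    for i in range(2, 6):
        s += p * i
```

252

p=3,i=2: s = 0+6 = 6
p=3,i=3: s = 6+9 = 15
p=3,i=4: s = 15+12 = 27
p=3,i=5: s = 27+15 = 42
p=4,i=2: s = 42+8 = 50
p=4,i=3: s = 50+12 = 62
p=4,i=4: s = 62+16 = 78
p=4,i=5: s = 78+20 = 98
p=5,i=2: s = 98+10 = 108
p=5,i=3: s = 108+15 = 123
p=5,i=4: s = 123+20 = 143
p=5,i=5: s = 143+25 = 168
p=6,i=2: s = 168+12 = 180
p=6,i=3: s = 180+18 = 198
p=6,i=4: s = 198+24 = 222
p=6,i=5: s = 222+30 = 252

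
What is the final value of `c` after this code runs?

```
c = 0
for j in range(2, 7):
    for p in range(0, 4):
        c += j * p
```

j=2,p=0: c = 0+0 = 0
j=2,p=1: c = 0+2 = 2
j=2,p=2: c = 2+4 = 6
j=2,p=3: c = 6+6 = 12
j=3,p=0: c = 12+0 = 12
j=3,p=1: c = 12+3 = 15
j=3,p=2: c = 15+6 = 21
j=3,p=3: c = 21+9 = 30
j=4,p=0: c = 30+0 = 30
j=4,p=1: c = 30+4 = 34
j=4,p=2: c = 34+8 = 42
j=4,p=3: c = 42+12 = 54
j=5,p=0: c = 54+0 = 54
j=5,p=1: c = 54+5 = 59
j=5,p=2: c = 59+10 = 69
j=5,p=3: c = 69+15 = 84
j=6,p=0: c = 84+0 = 84
j=6,p=1: c = 84+6 = 90
j=6,p=2: c = 90+12 = 102
j=6,p=3: c = 102+18 = 120

120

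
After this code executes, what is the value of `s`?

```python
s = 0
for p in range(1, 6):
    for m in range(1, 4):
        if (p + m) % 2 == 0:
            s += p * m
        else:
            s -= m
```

p=1,m=1: even sum, s = 0+1 = 1
p=1,m=2: odd sum, s = 1-2 = -1
p=1,m=3: even sum, s = (-1)+3 = 2
p=2,m=1: odd sum, s = 2-1 = 1
p=2,m=2: even sum, s = 1+4 = 5
p=2,m=3: odd sum, s = 5-3 = 2
p=3,m=1: even sum, s = 2+3 = 5
p=3,m=2: odd sum, s = 5-2 = 3
p=3,m=3: even sum, s = 3+9 = 12
p=4,m=1: odd sum, s = 12-1 = 11
p=4,m=2: even sum, s = 11+8 = 19
p=4,m=3: odd sum, s = 19-3 = 16
p=5,m=1: even sum, s = 16+5 = 21
p=5,m=2: odd sum, s = 21-2 = 19
p=5,m=3: even sum, s = 19+15 = 34

34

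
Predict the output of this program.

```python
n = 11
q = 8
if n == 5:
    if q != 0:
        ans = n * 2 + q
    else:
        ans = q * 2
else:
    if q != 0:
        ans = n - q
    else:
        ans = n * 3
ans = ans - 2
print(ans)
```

n=11, q=8
n == 5 is False; q != 0 is True
→ ans = n - q = 3
ans = 3-2 = 1

1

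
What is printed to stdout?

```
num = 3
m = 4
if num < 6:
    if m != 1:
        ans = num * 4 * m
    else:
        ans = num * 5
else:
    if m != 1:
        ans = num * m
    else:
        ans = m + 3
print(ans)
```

48

num=3, m=4
num < 6 is True; m != 1 is True
→ ans = num * 4 * m = 48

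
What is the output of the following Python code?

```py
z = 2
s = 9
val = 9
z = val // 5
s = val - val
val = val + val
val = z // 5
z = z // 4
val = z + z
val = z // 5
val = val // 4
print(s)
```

0

z = 9//5 = 1
s = 9-9 = 0
val = 9+9 = 18
val = 1//5 = 0
z = 1//4 = 0
val = 0+0 = 0
val = 0//5 = 0
val = 0//4 = 0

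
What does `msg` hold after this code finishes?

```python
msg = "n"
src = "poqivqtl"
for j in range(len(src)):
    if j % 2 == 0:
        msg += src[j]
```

j=0: add 'p' → 'np'
j=1: skip
j=2: add 'q' → 'npq'
j=3: skip
j=4: add 'v' → 'npqv'
j=5: skip
j=6: add 't' → 'npqvt'
j=7: skip

'npqvt'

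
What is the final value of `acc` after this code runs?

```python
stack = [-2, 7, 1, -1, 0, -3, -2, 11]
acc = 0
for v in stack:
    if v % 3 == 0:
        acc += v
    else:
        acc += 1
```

3

v=-2: not %3==0, acc = 0+1 = 1
v=7: not %3==0, acc = 1+1 = 2
v=1: not %3==0, acc = 2+1 = 3
v=-1: not %3==0, acc = 3+1 = 4
v=0: %3==0, acc = 4+0 = 4
v=-3: %3==0, acc = 4+(-3) = 1
v=-2: not %3==0, acc = 1+1 = 2
v=11: not %3==0, acc = 2+1 = 3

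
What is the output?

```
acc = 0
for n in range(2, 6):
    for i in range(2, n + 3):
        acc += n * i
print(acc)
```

275

n=2,i=2: acc = 0+4 = 4
n=2,i=3: acc = 4+6 = 10
n=2,i=4: acc = 10+8 = 18
n=3,i=2: acc = 18+6 = 24
n=3,i=3: acc = 24+9 = 33
n=3,i=4: acc = 33+12 = 45
n=3,i=5: acc = 45+15 = 60
n=4,i=2: acc = 60+8 = 68
n=4,i=3: acc = 68+12 = 80
n=4,i=4: acc = 80+16 = 96
n=4,i=5: acc = 96+20 = 116
n=4,i=6: acc = 116+24 = 140
n=5,i=2: acc = 140+10 = 150
n=5,i=3: acc = 150+15 = 165
n=5,i=4: acc = 165+20 = 185
n=5,i=5: acc = 185+25 = 210
n=5,i=6: acc = 210+30 = 240
n=5,i=7: acc = 240+35 = 275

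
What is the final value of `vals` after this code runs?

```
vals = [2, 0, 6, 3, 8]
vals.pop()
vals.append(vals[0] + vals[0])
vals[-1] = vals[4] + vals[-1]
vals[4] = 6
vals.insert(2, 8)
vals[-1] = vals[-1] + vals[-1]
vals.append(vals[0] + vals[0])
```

pop() removes 8 → [2, 0, 6, 3]
append vals[0]+vals[0] = 2+2 = 4 → [2, 0, 6, 3, 4]
vals[-1] = vals[4]+vals[-1] = 4+4 = 8 → [2, 0, 6, 3, 8]
vals[4] = 6 → [2, 0, 6, 3, 6]
insert 8 at 2 → [2, 0, 8, 6, 3, 6]
vals[-1] = vals[-1]+vals[-1] = 6+6 = 12 → [2, 0, 8, 6, 3, 12]
append vals[0]+vals[0] = 2+2 = 4 → [2, 0, 8, 6, 3, 12, 4]

[2, 0, 8, 6, 3, 12, 4]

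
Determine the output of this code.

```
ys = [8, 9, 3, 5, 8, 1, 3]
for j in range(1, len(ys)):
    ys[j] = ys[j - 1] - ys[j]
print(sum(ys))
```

-62

j=1: ys[1] = 8-9 = -1 → [8, -1, 3, 5, 8, 1, 3]
j=2: ys[2] = (-1)-3 = -4 → [8, -1, -4, 5, 8, 1, 3]
j=3: ys[3] = (-4)-5 = -9 → [8, -1, -4, -9, 8, 1, 3]
j=4: ys[4] = (-9)-8 = -17 → [8, -1, -4, -9, -17, 1, 3]
j=5: ys[5] = (-17)-1 = -18 → [8, -1, -4, -9, -17, -18, 3]
j=6: ys[6] = (-18)-3 = -21 → [8, -1, -4, -9, -17, -18, -21]
sum = -62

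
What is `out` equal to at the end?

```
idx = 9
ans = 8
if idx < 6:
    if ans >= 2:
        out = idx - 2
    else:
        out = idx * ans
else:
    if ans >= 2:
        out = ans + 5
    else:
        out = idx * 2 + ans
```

idx=9, ans=8
idx < 6 is False; ans >= 2 is True
→ out = ans + 5 = 13

13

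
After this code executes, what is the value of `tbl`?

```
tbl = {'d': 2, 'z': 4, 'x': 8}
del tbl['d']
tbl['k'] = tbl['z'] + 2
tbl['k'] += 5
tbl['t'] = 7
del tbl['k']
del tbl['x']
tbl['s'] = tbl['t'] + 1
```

del 'd' → {'z': 4, 'x': 8}
tbl['k'] = tbl['z']+2 = 6 → {'z': 4, 'x': 8, 'k': 6}
tbl['k'] = 6+5 = 11 → {'z': 4, 'x': 8, 'k': 11}
tbl['t'] = 7 → {'z': 4, 'x': 8, 'k': 11, 't': 7}
del 'k' → {'z': 4, 'x': 8, 't': 7}
del 'x' → {'z': 4, 't': 7}
tbl['s'] = tbl['t']+1 = 8 → {'z': 4, 't': 7, 's': 8}

{'z': 4, 't': 7, 's': 8}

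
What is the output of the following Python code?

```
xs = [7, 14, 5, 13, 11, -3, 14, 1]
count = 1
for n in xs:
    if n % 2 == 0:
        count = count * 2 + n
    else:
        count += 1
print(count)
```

n=7: not even, count = 1+1 = 2
n=14: even, count = 2*2+14 = 18
n=5: not even, count = 18+1 = 19
n=13: not even, count = 19+1 = 20
n=11: not even, count = 20+1 = 21
n=-3: not even, count = 21+1 = 22
n=14: even, count = 22*2+14 = 58
n=1: not even, count = 58+1 = 59

59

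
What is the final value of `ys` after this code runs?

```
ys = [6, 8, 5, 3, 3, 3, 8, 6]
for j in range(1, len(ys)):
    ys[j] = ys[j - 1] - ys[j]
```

j=1: ys[1] = 6-8 = -2 → [6, -2, 5, 3, 3, 3, 8, 6]
j=2: ys[2] = (-2)-5 = -7 → [6, -2, -7, 3, 3, 3, 8, 6]
j=3: ys[3] = (-7)-3 = -10 → [6, -2, -7, -10, 3, 3, 8, 6]
j=4: ys[4] = (-10)-3 = -13 → [6, -2, -7, -10, -13, 3, 8, 6]
j=5: ys[5] = (-13)-3 = -16 → [6, -2, -7, -10, -13, -16, 8, 6]
j=6: ys[6] = (-16)-8 = -24 → [6, -2, -7, -10, -13, -16, -24, 6]
j=7: ys[7] = (-24)-6 = -30 → [6, -2, -7, -10, -13, -16, -24, -30]

[6, -2, -7, -10, -13, -16, -24, -30]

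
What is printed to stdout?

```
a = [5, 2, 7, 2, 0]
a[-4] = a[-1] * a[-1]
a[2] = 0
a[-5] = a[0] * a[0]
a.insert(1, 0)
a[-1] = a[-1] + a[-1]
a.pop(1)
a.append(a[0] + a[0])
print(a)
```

a[-4] = a[-1]*a[-1] = 0*0 = 0 → [5, 0, 7, 2, 0]
a[2] = 0 → [5, 0, 0, 2, 0]
a[-5] = a[0]*a[0] = 5*5 = 25 → [25, 0, 0, 2, 0]
insert 0 at 1 → [25, 0, 0, 0, 2, 0]
a[-1] = a[-1]+a[-1] = 0+0 = 0 → [25, 0, 0, 0, 2, 0]
pop(1) removes 0 → [25, 0, 0, 2, 0]
append a[0]+a[0] = 25+25 = 50 → [25, 0, 0, 2, 0, 50]

[25, 0, 0, 2, 0, 50]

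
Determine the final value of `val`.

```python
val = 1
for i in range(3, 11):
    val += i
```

53

i=3: val = 1+3 = 4
i=4: val = 4+4 = 8
i=5: val = 8+5 = 13
i=6: val = 13+6 = 19
i=7: val = 19+7 = 26
i=8: val = 26+8 = 34
i=9: val = 34+9 = 43
i=10: val = 43+10 = 53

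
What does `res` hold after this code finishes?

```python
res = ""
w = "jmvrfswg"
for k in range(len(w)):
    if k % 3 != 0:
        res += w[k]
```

'mvfsg'

k=0: skip
k=1: add 'm' → 'm'
k=2: add 'v' → 'mv'
k=3: skip
k=4: add 'f' → 'mvf'
k=5: add 's' → 'mvfs'
k=6: skip
k=7: add 'g' → 'mvfsg'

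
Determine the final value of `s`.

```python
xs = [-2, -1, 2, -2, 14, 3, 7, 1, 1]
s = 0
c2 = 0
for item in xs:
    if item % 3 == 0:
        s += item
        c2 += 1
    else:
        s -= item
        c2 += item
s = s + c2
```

item=-2: not %3==0, s = 0-(-2) = 2; c2=-2
item=-1: not %3==0, s = 2-(-1) = 3; c2=-3
item=2: not %3==0, s = 3-2 = 1; c2=-1
item=-2: not %3==0, s = 1-(-2) = 3; c2=-3
item=14: not %3==0, s = 3-14 = -11; c2=11
item=3: %3==0, s = (-11)+3 = -8; c2=12
item=7: not %3==0, s = (-8)-7 = -15; c2=19
item=1: not %3==0, s = (-15)-1 = -16; c2=20
item=1: not %3==0, s = (-16)-1 = -17; c2=21
s+c2 = (-17)+21 = 4

4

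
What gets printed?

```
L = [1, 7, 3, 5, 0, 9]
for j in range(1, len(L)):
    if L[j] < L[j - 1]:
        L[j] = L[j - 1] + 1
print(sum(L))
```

j=1: 7>=1, unchanged → [1, 7, 3, 5, 0, 9]
j=2: 3<7, L[2] = 7+1 = 8 → [1, 7, 8, 5, 0, 9]
j=3: 5<8, L[3] = 8+1 = 9 → [1, 7, 8, 9, 0, 9]
j=4: 0<9, L[4] = 9+1 = 10 → [1, 7, 8, 9, 10, 9]
j=5: 9<10, L[5] = 10+1 = 11 → [1, 7, 8, 9, 10, 11]
sum = 46

46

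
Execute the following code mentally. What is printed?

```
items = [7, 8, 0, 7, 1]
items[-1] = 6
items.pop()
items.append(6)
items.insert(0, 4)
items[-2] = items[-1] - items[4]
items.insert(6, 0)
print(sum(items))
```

items[-1] = 6 → [7, 8, 0, 7, 6]
pop() removes 6 → [7, 8, 0, 7]
append 6 → [7, 8, 0, 7, 6]
insert 4 at 0 → [4, 7, 8, 0, 7, 6]
items[-2] = items[-1]-items[4] = 6-7 = -1 → [4, 7, 8, 0, -1, 6]
insert 0 at 6 → [4, 7, 8, 0, -1, 6, 0]
sum = 24

24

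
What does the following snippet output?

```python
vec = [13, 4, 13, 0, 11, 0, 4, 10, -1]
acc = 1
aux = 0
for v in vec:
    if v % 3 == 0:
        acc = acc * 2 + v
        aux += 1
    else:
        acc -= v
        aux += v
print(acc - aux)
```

v=13: not %3==0, acc = 1-13 = -12; aux=13
v=4: not %3==0, acc = (-12)-4 = -16; aux=17
v=13: not %3==0, acc = (-16)-13 = -29; aux=30
v=0: %3==0, acc = (-29)*2+0 = -58; aux=31
v=11: not %3==0, acc = (-58)-11 = -69; aux=42
v=0: %3==0, acc = (-69)*2+0 = -138; aux=43
v=4: not %3==0, acc = (-138)-4 = -142; aux=47
v=10: not %3==0, acc = (-142)-10 = -152; aux=57
v=-1: not %3==0, acc = (-152)-(-1) = -151; aux=56
acc-aux = (-151)-56 = -207

-207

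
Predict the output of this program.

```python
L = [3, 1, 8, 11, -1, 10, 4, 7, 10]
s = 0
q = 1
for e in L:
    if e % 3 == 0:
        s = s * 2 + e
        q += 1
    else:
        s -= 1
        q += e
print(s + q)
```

47

e=3: %3==0, s = 0*2+3 = 3; q=2
e=1: not %3==0, s = 3-1 = 2; q=3
e=8: not %3==0, s = 2-1 = 1; q=11
e=11: not %3==0, s = 1-1 = 0; q=22
e=-1: not %3==0, s = 0-1 = -1; q=21
e=10: not %3==0, s = (-1)-1 = -2; q=31
e=4: not %3==0, s = (-2)-1 = -3; q=35
e=7: not %3==0, s = (-3)-1 = -4; q=42
e=10: not %3==0, s = (-4)-1 = -5; q=52
s+q = (-5)+52 = 47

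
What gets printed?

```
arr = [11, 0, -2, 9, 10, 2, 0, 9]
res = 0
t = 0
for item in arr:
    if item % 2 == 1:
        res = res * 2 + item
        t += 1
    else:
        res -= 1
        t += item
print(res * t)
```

item=11: odd, res = 0*2+11 = 11; t=1
item=0: not odd, res = 11-1 = 10; t=1
item=-2: not odd, res = 10-1 = 9; t=-1
item=9: odd, res = 9*2+9 = 27; t=0
item=10: not odd, res = 27-1 = 26; t=10
item=2: not odd, res = 26-1 = 25; t=12
item=0: not odd, res = 25-1 = 24; t=12
item=9: odd, res = 24*2+9 = 57; t=13
res*t = 57*13 = 741

741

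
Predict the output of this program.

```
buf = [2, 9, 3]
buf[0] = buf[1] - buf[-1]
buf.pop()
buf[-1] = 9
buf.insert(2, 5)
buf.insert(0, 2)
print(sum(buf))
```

22

buf[0] = buf[1]-buf[-1] = 9-3 = 6 → [6, 9, 3]
pop() removes 3 → [6, 9]
buf[-1] = 9 → [6, 9]
insert 5 at 2 → [6, 9, 5]
insert 2 at 0 → [2, 6, 9, 5]
sum = 22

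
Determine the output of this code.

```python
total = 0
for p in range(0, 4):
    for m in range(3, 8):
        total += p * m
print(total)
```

p=0,m=3: total = 0+0 = 0
p=0,m=4: total = 0+0 = 0
p=0,m=5: total = 0+0 = 0
p=0,m=6: total = 0+0 = 0
p=0,m=7: total = 0+0 = 0
p=1,m=3: total = 0+3 = 3
p=1,m=4: total = 3+4 = 7
p=1,m=5: total = 7+5 = 12
p=1,m=6: total = 12+6 = 18
p=1,m=7: total = 18+7 = 25
p=2,m=3: total = 25+6 = 31
p=2,m=4: total = 31+8 = 39
p=2,m=5: total = 39+10 = 49
p=2,m=6: total = 49+12 = 61
p=2,m=7: total = 61+14 = 75
p=3,m=3: total = 75+9 = 84
p=3,m=4: total = 84+12 = 96
p=3,m=5: total = 96+15 = 111
p=3,m=6: total = 111+18 = 129
p=3,m=7: total = 129+21 = 150

150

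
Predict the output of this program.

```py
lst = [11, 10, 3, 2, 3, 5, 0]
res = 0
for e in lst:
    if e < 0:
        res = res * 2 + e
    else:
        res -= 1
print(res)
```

e=11: not <0, res = 0-1 = -1
e=10: not <0, res = (-1)-1 = -2
e=3: not <0, res = (-2)-1 = -3
e=2: not <0, res = (-3)-1 = -4
e=3: not <0, res = (-4)-1 = -5
e=5: not <0, res = (-5)-1 = -6
e=0: not <0, res = (-6)-1 = -7

-7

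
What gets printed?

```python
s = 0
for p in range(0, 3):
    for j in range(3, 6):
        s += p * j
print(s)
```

p=0,j=3: s = 0+0 = 0
p=0,j=4: s = 0+0 = 0
p=0,j=5: s = 0+0 = 0
p=1,j=3: s = 0+3 = 3
p=1,j=4: s = 3+4 = 7
p=1,j=5: s = 7+5 = 12
p=2,j=3: s = 12+6 = 18
p=2,j=4: s = 18+8 = 26
p=2,j=5: s = 26+10 = 36

36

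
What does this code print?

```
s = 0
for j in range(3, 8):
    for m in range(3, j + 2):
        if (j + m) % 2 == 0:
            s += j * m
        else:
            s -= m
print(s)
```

175

j=3,m=3: even sum, s = 0+9 = 9
j=3,m=4: odd sum, s = 9-4 = 5
j=4,m=3: odd sum, s = 5-3 = 2
j=4,m=4: even sum, s = 2+16 = 18
j=4,m=5: odd sum, s = 18-5 = 13
j=5,m=3: even sum, s = 13+15 = 28
j=5,m=4: odd sum, s = 28-4 = 24
j=5,m=5: even sum, s = 24+25 = 49
j=5,m=6: odd sum, s = 49-6 = 43
j=6,m=3: odd sum, s = 43-3 = 40
j=6,m=4: even sum, s = 40+24 = 64
j=6,m=5: odd sum, s = 64-5 = 59
j=6,m=6: even sum, s = 59+36 = 95
j=6,m=7: odd sum, s = 95-7 = 88
j=7,m=3: even sum, s = 88+21 = 109
j=7,m=4: odd sum, s = 109-4 = 105
j=7,m=5: even sum, s = 105+35 = 140
j=7,m=6: odd sum, s = 140-6 = 134
j=7,m=7: even sum, s = 134+49 = 183
j=7,m=8: odd sum, s = 183-8 = 175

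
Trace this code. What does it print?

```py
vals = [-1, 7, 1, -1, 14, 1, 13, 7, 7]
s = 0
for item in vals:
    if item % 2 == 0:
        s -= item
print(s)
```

item=-1: not even
item=7: not even
item=1: not even
item=-1: not even
item=14: even, s = 0-14 = -14
item=1: not even
item=13: not even
item=7: not even
item=7: not even

-14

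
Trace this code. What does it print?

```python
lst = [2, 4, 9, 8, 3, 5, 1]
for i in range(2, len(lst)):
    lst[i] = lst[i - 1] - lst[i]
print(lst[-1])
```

i=2: lst[2] = 4-9 = -5 → [2, 4, -5, 8, 3, 5, 1]
i=3: lst[3] = (-5)-8 = -13 → [2, 4, -5, -13, 3, 5, 1]
i=4: lst[4] = (-13)-3 = -16 → [2, 4, -5, -13, -16, 5, 1]
i=5: lst[5] = (-16)-5 = -21 → [2, 4, -5, -13, -16, -21, 1]
i=6: lst[6] = (-21)-1 = -22 → [2, 4, -5, -13, -16, -21, -22]

-22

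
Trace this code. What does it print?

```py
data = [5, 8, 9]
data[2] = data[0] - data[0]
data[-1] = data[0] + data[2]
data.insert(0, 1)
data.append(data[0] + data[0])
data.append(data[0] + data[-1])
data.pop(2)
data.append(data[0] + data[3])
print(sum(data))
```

19

data[2] = data[0]-data[0] = 5-5 = 0 → [5, 8, 0]
data[-1] = data[0]+data[2] = 5+0 = 5 → [5, 8, 5]
insert 1 at 0 → [1, 5, 8, 5]
append data[0]+data[0] = 1+1 = 2 → [1, 5, 8, 5, 2]
append data[0]+data[-1] = 1+2 = 3 → [1, 5, 8, 5, 2, 3]
pop(2) removes 8 → [1, 5, 5, 2, 3]
append data[0]+data[3] = 1+2 = 3 → [1, 5, 5, 2, 3, 3]
sum = 19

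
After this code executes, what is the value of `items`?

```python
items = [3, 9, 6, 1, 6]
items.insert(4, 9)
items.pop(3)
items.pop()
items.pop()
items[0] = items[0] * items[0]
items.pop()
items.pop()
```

insert 9 at 4 → [3, 9, 6, 1, 9, 6]
pop(3) removes 1 → [3, 9, 6, 9, 6]
pop() removes 6 → [3, 9, 6, 9]
pop() removes 9 → [3, 9, 6]
items[0] = items[0]*items[0] = 3*3 = 9 → [9, 9, 6]
pop() removes 6 → [9, 9]
pop() removes 9 → [9]

[9]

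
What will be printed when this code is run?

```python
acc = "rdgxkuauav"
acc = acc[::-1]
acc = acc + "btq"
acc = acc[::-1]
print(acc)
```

reverse → 'vauaukxgdr'
+ 'btq' → 'vauaukxgdrbtq'
reverse → 'qtbrdgxkuauav'

qtbrdgxkuauav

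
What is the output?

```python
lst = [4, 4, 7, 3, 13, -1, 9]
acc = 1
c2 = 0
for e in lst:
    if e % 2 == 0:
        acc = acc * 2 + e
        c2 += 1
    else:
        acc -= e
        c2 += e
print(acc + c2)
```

18

e=4: even, acc = 1*2+4 = 6; c2=1
e=4: even, acc = 6*2+4 = 16; c2=2
e=7: not even, acc = 16-7 = 9; c2=9
e=3: not even, acc = 9-3 = 6; c2=12
e=13: not even, acc = 6-13 = -7; c2=25
e=-1: not even, acc = (-7)-(-1) = -6; c2=24
e=9: not even, acc = (-6)-9 = -15; c2=33
acc+c2 = (-15)+33 = 18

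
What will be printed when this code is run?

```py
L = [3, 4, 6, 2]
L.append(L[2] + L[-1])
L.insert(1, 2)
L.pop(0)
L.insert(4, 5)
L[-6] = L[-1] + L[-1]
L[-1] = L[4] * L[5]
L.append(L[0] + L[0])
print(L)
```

append L[2]+L[-1] = 6+2 = 8 → [3, 4, 6, 2, 8]
insert 2 at 1 → [3, 2, 4, 6, 2, 8]
pop(0) removes 3 → [2, 4, 6, 2, 8]
insert 5 at 4 → [2, 4, 6, 2, 5, 8]
L[-6] = L[-1]+L[-1] = 8+8 = 16 → [16, 4, 6, 2, 5, 8]
L[-1] = L[4]*L[5] = 5*8 = 40 → [16, 4, 6, 2, 5, 40]
append L[0]+L[0] = 16+16 = 32 → [16, 4, 6, 2, 5, 40, 32]

[16, 4, 6, 2, 5, 40, 32]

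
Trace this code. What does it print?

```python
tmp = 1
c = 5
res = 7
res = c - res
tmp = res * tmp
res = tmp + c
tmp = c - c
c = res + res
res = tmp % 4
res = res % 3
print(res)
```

0

res = 5-7 = -2
tmp = (-2)*1 = -2
res = (-2)+5 = 3
tmp = 5-5 = 0
c = 3+3 = 6
res = 0%4 = 0
res = 0%3 = 0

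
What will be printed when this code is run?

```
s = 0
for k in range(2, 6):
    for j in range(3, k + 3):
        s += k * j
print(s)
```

247

k=2,j=3: s = 0+6 = 6
k=2,j=4: s = 6+8 = 14
k=3,j=3: s = 14+9 = 23
k=3,j=4: s = 23+12 = 35
k=3,j=5: s = 35+15 = 50
k=4,j=3: s = 50+12 = 62
k=4,j=4: s = 62+16 = 78
k=4,j=5: s = 78+20 = 98
k=4,j=6: s = 98+24 = 122
k=5,j=3: s = 122+15 = 137
k=5,j=4: s = 137+20 = 157
k=5,j=5: s = 157+25 = 182
k=5,j=6: s = 182+30 = 212
k=5,j=7: s = 212+35 = 247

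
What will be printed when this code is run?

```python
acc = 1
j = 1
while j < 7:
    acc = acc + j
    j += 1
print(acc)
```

22

j=1: acc = 1+1 = 2
j=2: acc = 2+2 = 4
j=3: acc = 4+3 = 7
j=4: acc = 7+4 = 11
j=5: acc = 11+5 = 16
j=6: acc = 16+6 = 22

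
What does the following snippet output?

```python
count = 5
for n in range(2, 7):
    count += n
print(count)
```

25

n=2: count = 5+2 = 7
n=3: count = 7+3 = 10
n=4: count = 10+4 = 14
n=5: count = 14+5 = 19
n=6: count = 19+6 = 25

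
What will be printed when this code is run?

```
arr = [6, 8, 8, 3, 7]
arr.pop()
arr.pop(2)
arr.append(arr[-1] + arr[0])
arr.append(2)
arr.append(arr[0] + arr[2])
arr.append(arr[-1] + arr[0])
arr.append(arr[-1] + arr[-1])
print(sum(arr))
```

pop() removes 7 → [6, 8, 8, 3]
pop(2) removes 8 → [6, 8, 3]
append arr[-1]+arr[0] = 3+6 = 9 → [6, 8, 3, 9]
append 2 → [6, 8, 3, 9, 2]
append arr[0]+arr[2] = 6+3 = 9 → [6, 8, 3, 9, 2, 9]
append arr[-1]+arr[0] = 9+6 = 15 → [6, 8, 3, 9, 2, 9, 15]
append arr[-1]+arr[-1] = 15+15 = 30 → [6, 8, 3, 9, 2, 9, 15, 30]
sum = 82

82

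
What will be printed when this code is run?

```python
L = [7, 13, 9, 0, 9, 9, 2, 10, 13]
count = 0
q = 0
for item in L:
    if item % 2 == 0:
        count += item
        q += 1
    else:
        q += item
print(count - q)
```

-51

item=7: not even; q=7
item=13: not even; q=20
item=9: not even; q=29
item=0: even, count = 0+0 = 0; q=30
item=9: not even; q=39
item=9: not even; q=48
item=2: even, count = 0+2 = 2; q=49
item=10: even, count = 2+10 = 12; q=50
item=13: not even; q=63
count-q = 12-63 = -51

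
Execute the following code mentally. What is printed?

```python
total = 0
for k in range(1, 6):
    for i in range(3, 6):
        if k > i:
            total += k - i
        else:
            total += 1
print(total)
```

16

k=1,i=3: not 1>3, total = 0+1 = 1
k=1,i=4: not 1>4, total = 1+1 = 2
k=1,i=5: not 1>5, total = 2+1 = 3
k=2,i=3: not 2>3, total = 3+1 = 4
k=2,i=4: not 2>4, total = 4+1 = 5
k=2,i=5: not 2>5, total = 5+1 = 6
k=3,i=3: not 3>3, total = 6+1 = 7
k=3,i=4: not 3>4, total = 7+1 = 8
k=3,i=5: not 3>5, total = 8+1 = 9
k=4,i=3: 4>3, total = 9+1 = 10
k=4,i=4: not 4>4, total = 10+1 = 11
k=4,i=5: not 4>5, total = 11+1 = 12
k=5,i=3: 5>3, total = 12+2 = 14
k=5,i=4: 5>4, total = 14+1 = 15
k=5,i=5: not 5>5, total = 15+1 = 16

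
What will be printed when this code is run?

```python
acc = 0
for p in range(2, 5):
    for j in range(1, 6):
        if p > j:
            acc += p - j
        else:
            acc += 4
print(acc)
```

p=2,j=1: 2>1, acc = 0+1 = 1
p=2,j=2: not 2>2, acc = 1+4 = 5
p=2,j=3: not 2>3, acc = 5+4 = 9
p=2,j=4: not 2>4, acc = 9+4 = 13
p=2,j=5: not 2>5, acc = 13+4 = 17
p=3,j=1: 3>1, acc = 17+2 = 19
p=3,j=2: 3>2, acc = 19+1 = 20
p=3,j=3: not 3>3, acc = 20+4 = 24
p=3,j=4: not 3>4, acc = 24+4 = 28
p=3,j=5: not 3>5, acc = 28+4 = 32
p=4,j=1: 4>1, acc = 32+3 = 35
p=4,j=2: 4>2, acc = 35+2 = 37
p=4,j=3: 4>3, acc = 37+1 = 38
p=4,j=4: not 4>4, acc = 38+4 = 42
p=4,j=5: not 4>5, acc = 42+4 = 46

46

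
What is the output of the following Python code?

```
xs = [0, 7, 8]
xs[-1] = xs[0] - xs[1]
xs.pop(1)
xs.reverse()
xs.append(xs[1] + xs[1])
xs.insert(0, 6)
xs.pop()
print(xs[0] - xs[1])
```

xs[-1] = xs[0]-xs[1] = 0-7 = -7 → [0, 7, -7]
pop(1) removes 7 → [0, -7]
reverse → [-7, 0]
append xs[1]+xs[1] = 0+0 = 0 → [-7, 0, 0]
insert 6 at 0 → [6, -7, 0, 0]
pop() removes 0 → [6, -7, 0]
xs[0]-xs[1] = 6-(-7) = 13

13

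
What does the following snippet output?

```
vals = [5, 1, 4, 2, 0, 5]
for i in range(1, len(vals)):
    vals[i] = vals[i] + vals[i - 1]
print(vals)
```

[5, 6, 10, 12, 12, 17]

i=1: vals[1] = 1+5 = 6 → [5, 6, 4, 2, 0, 5]
i=2: vals[2] = 4+6 = 10 → [5, 6, 10, 2, 0, 5]
i=3: vals[3] = 2+10 = 12 → [5, 6, 10, 12, 0, 5]
i=4: vals[4] = 0+12 = 12 → [5, 6, 10, 12, 12, 5]
i=5: vals[5] = 5+12 = 17 → [5, 6, 10, 12, 12, 17]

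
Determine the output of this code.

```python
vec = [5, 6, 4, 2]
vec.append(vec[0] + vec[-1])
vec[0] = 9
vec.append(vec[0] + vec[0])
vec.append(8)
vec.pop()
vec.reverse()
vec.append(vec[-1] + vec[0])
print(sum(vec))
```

append vec[0]+vec[-1] = 5+2 = 7 → [5, 6, 4, 2, 7]
vec[0] = 9 → [9, 6, 4, 2, 7]
append vec[0]+vec[0] = 9+9 = 18 → [9, 6, 4, 2, 7, 18]
append 8 → [9, 6, 4, 2, 7, 18, 8]
pop() removes 8 → [9, 6, 4, 2, 7, 18]
reverse → [18, 7, 2, 4, 6, 9]
append vec[-1]+vec[0] = 9+18 = 27 → [18, 7, 2, 4, 6, 9, 27]
sum = 73

73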